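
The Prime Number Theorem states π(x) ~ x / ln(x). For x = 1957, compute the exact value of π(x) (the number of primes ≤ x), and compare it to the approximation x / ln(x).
π(1957) = 297;  x/ln(x) ≈ 258.21;  relative error ≈ 13.06%.

Directly count primes up to 1957: π(1957) = 297. The PNT approximation gives 1957/ln(1957) ≈ 1957/7.57917 ≈ 258.21. Relative error (π(x) − x/ln(x)) / π(x) ≈ 13.06%; the approximation is known to undercount slightly (Li(x) is a better estimate).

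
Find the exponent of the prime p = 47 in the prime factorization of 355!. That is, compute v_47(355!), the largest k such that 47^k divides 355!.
v_47(355!) = 7

Legendre's formula: v_p(n!) = Σ_{k ≥ 1} ⌊n / p^k⌋. For p = 47, n = 355, the terms are:
  ⌊355/47^1⌋ = ⌊355/47⌋ = 7
(the next term ⌊355/47^2⌋ = 0, terminating the sum). Summing: v_47(355!) = 7 = 7.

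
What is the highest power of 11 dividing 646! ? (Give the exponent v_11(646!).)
v_11(646!) = 63

Legendre's formula: v_p(n!) = Σ_{k ≥ 1} ⌊n / p^k⌋. For p = 11, n = 646, the terms are:
  ⌊646/11^1⌋ = ⌊646/11⌋ = 58
  ⌊646/11^2⌋ = ⌊646/121⌋ = 5
(the next term ⌊646/11^3⌋ = 0, terminating the sum). Summing: v_11(646!) = 58 + 5 = 63.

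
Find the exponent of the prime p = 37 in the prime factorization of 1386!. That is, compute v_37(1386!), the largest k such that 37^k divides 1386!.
v_37(1386!) = 38

Legendre's formula: v_p(n!) = Σ_{k ≥ 1} ⌊n / p^k⌋. For p = 37, n = 1386, the terms are:
  ⌊1386/37^1⌋ = ⌊1386/37⌋ = 37
  ⌊1386/37^2⌋ = ⌊1386/1369⌋ = 1
(the next term ⌊1386/37^3⌋ = 0, terminating the sum). Summing: v_37(1386!) = 37 + 1 = 38.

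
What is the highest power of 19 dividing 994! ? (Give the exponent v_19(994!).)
v_19(994!) = 54

Legendre's formula: v_p(n!) = Σ_{k ≥ 1} ⌊n / p^k⌋. For p = 19, n = 994, the terms are:
  ⌊994/19^1⌋ = ⌊994/19⌋ = 52
  ⌊994/19^2⌋ = ⌊994/361⌋ = 2
(the next term ⌊994/19^3⌋ = 0, terminating the sum). Summing: v_19(994!) = 52 + 2 = 54.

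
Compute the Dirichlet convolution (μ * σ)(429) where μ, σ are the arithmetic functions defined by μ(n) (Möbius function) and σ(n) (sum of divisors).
(μ * σ)(429) = 429

Divisors of 429: [1, 3, 11, 13, 33, 39, 143, 429]. For each d | 429:
  d = 1: μ(1) · σ(429/1) = 1 · 672 = 672
  d = 3: μ(3) · σ(429/3) = -1 · 168 = -168
  d = 11: μ(11) · σ(429/11) = -1 · 56 = -56
  d = 13: μ(13) · σ(429/13) = -1 · 48 = -48
  d = 33: μ(33) · σ(429/33) = 1 · 14 = 14
  d = 39: μ(39) · σ(429/39) = 1 · 12 = 12
  d = 143: μ(143) · σ(429/143) = 1 · 4 = 4
  d = 429: μ(429) · σ(429/429) = -1 · 1 = -1
Summing: (μ * σ)(429) = 672 + -168 + -56 + -48 + 14 + 12 + 4 + -1 = 429.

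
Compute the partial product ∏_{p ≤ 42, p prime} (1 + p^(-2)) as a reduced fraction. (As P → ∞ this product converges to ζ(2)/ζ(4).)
∏ = 15660474728144000000/10354486835212066701

The primes p ≤ 42 are [2, 3, 5, 7, 11, 13, 17, 19, 23, 29, 31, 37, 41]. For each, (1 + 1/p^2) = (p^2 + 1)/p^2. Multiplying these fractions over p ∈ [2, 3, 5, 7, 11, 13, 17, 19, 23, 29, 31, 37, 41] gives 15660474728144000000/10354486835212066701. (In the limit P → ∞ this tends to ζ(2)/ζ(4).)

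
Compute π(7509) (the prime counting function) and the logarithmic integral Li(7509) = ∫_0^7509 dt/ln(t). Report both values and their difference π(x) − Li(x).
π(7509) = 951;  Li(7509) ≈ 971.59;  π(x) − Li(x) ≈ -20.59.

Direct count of primes ≤ 7509 gives π(7509) = 951. Numerical evaluation of the logarithmic integral gives Li(7509) ≈ 971.59. The difference π(x) − Li(x) ≈ -20.59 is typically negative for small/moderate x (Li(x) overestimates), though Littlewood's theorem shows this sign changes infinitely often.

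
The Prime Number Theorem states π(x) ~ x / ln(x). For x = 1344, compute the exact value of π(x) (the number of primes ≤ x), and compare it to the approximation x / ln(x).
π(1344) = 217;  x/ln(x) ≈ 186.58;  relative error ≈ 14.02%.

Directly count primes up to 1344: π(1344) = 217. The PNT approximation gives 1344/ln(1344) ≈ 1344/7.20341 ≈ 186.58. Relative error (π(x) − x/ln(x)) / π(x) ≈ 14.02%; the approximation is known to undercount slightly (Li(x) is a better estimate).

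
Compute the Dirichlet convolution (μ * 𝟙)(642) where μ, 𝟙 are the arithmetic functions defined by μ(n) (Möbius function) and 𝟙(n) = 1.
(μ * 𝟙)(642) = 0

Divisors of 642: [1, 2, 3, 6, 107, 214, 321, 642]. For each d | 642:
  d = 1: μ(1) · 𝟙(642/1) = 1 · 1 = 1
  d = 2: μ(2) · 𝟙(642/2) = -1 · 1 = -1
  d = 3: μ(3) · 𝟙(642/3) = -1 · 1 = -1
  d = 6: μ(6) · 𝟙(642/6) = 1 · 1 = 1
  d = 107: μ(107) · 𝟙(642/107) = -1 · 1 = -1
  d = 214: μ(214) · 𝟙(642/214) = 1 · 1 = 1
  d = 321: μ(321) · 𝟙(642/321) = 1 · 1 = 1
  d = 642: μ(642) · 𝟙(642/642) = -1 · 1 = -1
Summing: (μ * 𝟙)(642) = 1 + -1 + -1 + 1 + -1 + 1 + 1 + -1 = 0.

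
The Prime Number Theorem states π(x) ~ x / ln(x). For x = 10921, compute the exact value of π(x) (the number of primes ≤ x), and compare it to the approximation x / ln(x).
π(10921) = 1327;  x/ln(x) ≈ 1174.50;  relative error ≈ 11.49%.

Directly count primes up to 10921: π(10921) = 1327. The PNT approximation gives 10921/ln(10921) ≈ 10921/9.29844 ≈ 1174.50. Relative error (π(x) − x/ln(x)) / π(x) ≈ 11.49%; the approximation is known to undercount slightly (Li(x) is a better estimate).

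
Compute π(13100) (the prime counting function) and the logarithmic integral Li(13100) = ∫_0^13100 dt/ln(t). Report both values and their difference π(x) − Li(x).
π(13100) = 1558;  Li(13100) ≈ 1577.66;  π(x) − Li(x) ≈ -19.66.

Direct count of primes ≤ 13100 gives π(13100) = 1558. Numerical evaluation of the logarithmic integral gives Li(13100) ≈ 1577.66. The difference π(x) − Li(x) ≈ -19.66 is typically negative for small/moderate x (Li(x) overestimates), though Littlewood's theorem shows this sign changes infinitely often.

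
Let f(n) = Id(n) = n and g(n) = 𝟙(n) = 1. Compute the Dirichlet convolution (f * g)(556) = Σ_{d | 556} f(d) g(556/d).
(Id * 𝟙)(556) = 980

Divisors of 556: [1, 2, 4, 139, 278, 556]. For each d | 556:
  d = 1: Id(1) · 𝟙(556/1) = 1 · 1 = 1
  d = 2: Id(2) · 𝟙(556/2) = 2 · 1 = 2
  d = 4: Id(4) · 𝟙(556/4) = 4 · 1 = 4
  d = 139: Id(139) · 𝟙(556/139) = 139 · 1 = 139
  d = 278: Id(278) · 𝟙(556/278) = 278 · 1 = 278
  d = 556: Id(556) · 𝟙(556/556) = 556 · 1 = 556
Summing: (Id * 𝟙)(556) = 1 + 2 + 4 + 139 + 278 + 556 = 980.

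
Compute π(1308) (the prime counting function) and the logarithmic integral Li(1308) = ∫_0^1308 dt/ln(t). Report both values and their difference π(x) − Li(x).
π(1308) = 214;  Li(1308) ≈ 221.32;  π(x) − Li(x) ≈ -7.32.

Direct count of primes ≤ 1308 gives π(1308) = 214. Numerical evaluation of the logarithmic integral gives Li(1308) ≈ 221.32. The difference π(x) − Li(x) ≈ -7.32 is typically negative for small/moderate x (Li(x) overestimates), though Littlewood's theorem shows this sign changes infinitely often.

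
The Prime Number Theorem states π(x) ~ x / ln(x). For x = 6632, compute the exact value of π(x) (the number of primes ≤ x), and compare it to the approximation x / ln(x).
π(6632) = 855;  x/ln(x) ≈ 753.67;  relative error ≈ 11.85%.

Directly count primes up to 6632: π(6632) = 855. The PNT approximation gives 6632/ln(6632) ≈ 6632/8.79966 ≈ 753.67. Relative error (π(x) − x/ln(x)) / π(x) ≈ 11.85%; the approximation is known to undercount slightly (Li(x) is a better estimate).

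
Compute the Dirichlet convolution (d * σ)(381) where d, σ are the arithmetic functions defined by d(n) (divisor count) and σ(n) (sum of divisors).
(d * σ)(381) = 780

Divisors of 381: [1, 3, 127, 381]. For each d | 381:
  d = 1: d(1) · σ(381/1) = 1 · 512 = 512
  d = 3: d(3) · σ(381/3) = 2 · 128 = 256
  d = 127: d(127) · σ(381/127) = 2 · 4 = 8
  d = 381: d(381) · σ(381/381) = 4 · 1 = 4
Summing: (d * σ)(381) = 512 + 256 + 8 + 4 = 780.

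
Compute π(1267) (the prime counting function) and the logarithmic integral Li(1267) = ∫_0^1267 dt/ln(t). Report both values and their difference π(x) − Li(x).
π(1267) = 205;  Li(1267) ≈ 215.59;  π(x) − Li(x) ≈ -10.59.

Direct count of primes ≤ 1267 gives π(1267) = 205. Numerical evaluation of the logarithmic integral gives Li(1267) ≈ 215.59. The difference π(x) − Li(x) ≈ -10.59 is typically negative for small/moderate x (Li(x) overestimates), though Littlewood's theorem shows this sign changes infinitely often.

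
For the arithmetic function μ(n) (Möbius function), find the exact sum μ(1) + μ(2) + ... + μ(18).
Σ_{n ≤ 18} μ(n) = -2

Compute μ(n) for each 1 ≤ n ≤ 18: μ(1) = 1, μ(2) = -1, μ(3) = -1, μ(4) = 0, μ(5) = -1, μ(6) = 1, μ(7) = -1, μ(8) = 0, μ(9) = 0, μ(10) = 1, μ(11) = -1, μ(12) = 0, μ(13) = -1, μ(14) = 1, μ(15) = 1, μ(16) = 0, μ(17) = -1, μ(18) = 0. Summing all 18 values: -2. (Mertens function M(x) = Σ_{n ≤ x} μ(n); on average M(x) should be small (PNT ⟺ M(x) = o(x)).)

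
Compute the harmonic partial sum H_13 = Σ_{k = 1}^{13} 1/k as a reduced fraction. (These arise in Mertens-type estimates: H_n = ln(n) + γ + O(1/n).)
H_13 = 1145993/360360

Direct summation: H_13 = 1 + 1/2 + ... + 1/13. The least common denominator is lcm(1, ..., 13) = 360360; over this denominator the numerator is 360360 + 180180 + 120120 + 90090 + 72072 + 60060 + 51480 + 45045 + 40040 + 36036 + 32760 + 30030 + 27720 = 1145993, so H_13 = 1145993/360360 (already in lowest terms) ≈ 3.18013. (The PNT-adjacent estimate ln(13) + γ ≈ 3.14217 matches within O(1/n).)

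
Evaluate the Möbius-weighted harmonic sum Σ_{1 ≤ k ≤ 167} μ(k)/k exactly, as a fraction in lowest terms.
Σ μ(k)/k = 3320595668723936105212130194759121950701456962705503856339925674/481473710367991963528473107950567214598209565303106537707981745635

Values of μ(k) for 1 ≤ k ≤ 167: μ(1) = 1, μ(2) = -1, μ(3) = -1, μ(5) = -1, μ(6) = 1, μ(7) = -1, μ(10) = 1, μ(11) = -1, μ(13) = -1, μ(14) = 1, μ(15) = 1, μ(17) = -1, μ(19) = -1, μ(21) = 1, μ(22) = 1, μ(23) = -1, μ(26) = 1, μ(29) = -1, μ(30) = -1, μ(31) = -1, μ(33) = 1, μ(34) = 1, μ(35) = 1, μ(37) = -1, μ(38) = 1, μ(39) = 1, μ(41) = -1, μ(42) = -1, μ(43) = -1, μ(46) = 1, μ(47) = -1, μ(51) = 1, μ(53) = -1, μ(55) = 1, μ(57) = 1, μ(58) = 1, μ(59) = -1, μ(61) = -1, μ(62) = 1, μ(65) = 1, μ(66) = -1, μ(67) = -1, μ(69) = 1, μ(70) = -1, μ(71) = -1, μ(73) = -1, μ(74) = 1, μ(77) = 1, μ(78) = -1, μ(79) = -1, μ(82) = 1, μ(83) = -1, μ(85) = 1, μ(86) = 1, μ(87) = 1, μ(89) = -1, μ(91) = 1, μ(93) = 1, μ(94) = 1, μ(95) = 1, μ(97) = -1, μ(101) = -1, μ(102) = -1, μ(103) = -1, μ(105) = -1, μ(106) = 1, μ(107) = -1, μ(109) = -1, μ(110) = -1, μ(111) = 1, μ(113) = -1, μ(114) = -1, μ(115) = 1, μ(118) = 1, μ(119) = 1, μ(122) = 1, μ(123) = 1, μ(127) = -1, μ(129) = 1, μ(130) = -1, μ(131) = -1, μ(133) = 1, μ(134) = 1, μ(137) = -1, μ(138) = -1, μ(139) = -1, μ(141) = 1, μ(142) = 1, μ(143) = 1, μ(145) = 1, μ(146) = 1, μ(149) = -1, μ(151) = -1, μ(154) = -1, μ(155) = 1, μ(157) = -1, μ(158) = 1, μ(159) = 1, μ(161) = 1, μ(163) = -1, μ(165) = -1, μ(166) = 1, μ(167) = -1, with μ = 0 on non-squarefree integers. Summing μ(k)/k for k where μ(k) ≠ 0 gives 3320595668723936105212130194759121950701456962705503856339925674/481473710367991963528473107950567214598209565303106537707981745635 ≈ 0.0069. (PNT ⟺ this sum → 0 as n → ∞.)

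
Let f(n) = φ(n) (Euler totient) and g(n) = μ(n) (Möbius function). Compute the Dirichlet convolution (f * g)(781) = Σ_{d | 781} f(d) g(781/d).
(φ * μ)(781) = 621

Divisors of 781: [1, 11, 71, 781]. For each d | 781:
  d = 1: φ(1) · μ(781/1) = 1 · 1 = 1
  d = 11: φ(11) · μ(781/11) = 10 · -1 = -10
  d = 71: φ(71) · μ(781/71) = 70 · -1 = -70
  d = 781: φ(781) · μ(781/781) = 700 · 1 = 700
Summing: (φ * μ)(781) = 1 + -10 + -70 + 700 = 621.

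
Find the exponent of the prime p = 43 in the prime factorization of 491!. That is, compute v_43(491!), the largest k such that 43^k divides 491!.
v_43(491!) = 11

Legendre's formula: v_p(n!) = Σ_{k ≥ 1} ⌊n / p^k⌋. For p = 43, n = 491, the terms are:
  ⌊491/43^1⌋ = ⌊491/43⌋ = 11
(the next term ⌊491/43^2⌋ = 0, terminating the sum). Summing: v_43(491!) = 11 = 11.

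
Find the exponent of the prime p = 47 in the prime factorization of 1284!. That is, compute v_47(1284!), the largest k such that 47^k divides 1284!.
v_47(1284!) = 27

Legendre's formula: v_p(n!) = Σ_{k ≥ 1} ⌊n / p^k⌋. For p = 47, n = 1284, the terms are:
  ⌊1284/47^1⌋ = ⌊1284/47⌋ = 27
(the next term ⌊1284/47^2⌋ = 0, terminating the sum). Summing: v_47(1284!) = 27 = 27.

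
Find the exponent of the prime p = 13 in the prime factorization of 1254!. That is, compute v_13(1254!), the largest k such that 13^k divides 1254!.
v_13(1254!) = 103

Legendre's formula: v_p(n!) = Σ_{k ≥ 1} ⌊n / p^k⌋. For p = 13, n = 1254, the terms are:
  ⌊1254/13^1⌋ = ⌊1254/13⌋ = 96
  ⌊1254/13^2⌋ = ⌊1254/169⌋ = 7
(the next term ⌊1254/13^3⌋ = 0, terminating the sum). Summing: v_13(1254!) = 96 + 7 = 103.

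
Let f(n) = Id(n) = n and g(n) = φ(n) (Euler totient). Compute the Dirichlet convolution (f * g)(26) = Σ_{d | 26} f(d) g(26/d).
(Id * φ)(26) = 75

Divisors of 26: [1, 2, 13, 26]. For each d | 26:
  d = 1: Id(1) · φ(26/1) = 1 · 12 = 12
  d = 2: Id(2) · φ(26/2) = 2 · 12 = 24
  d = 13: Id(13) · φ(26/13) = 13 · 1 = 13
  d = 26: Id(26) · φ(26/26) = 26 · 1 = 26
Summing: (Id * φ)(26) = 12 + 24 + 13 + 26 = 75.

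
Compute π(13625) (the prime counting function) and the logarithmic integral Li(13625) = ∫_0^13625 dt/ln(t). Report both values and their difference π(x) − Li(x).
π(13625) = 1610;  Li(13625) ≈ 1632.92;  π(x) − Li(x) ≈ -22.92.

Direct count of primes ≤ 13625 gives π(13625) = 1610. Numerical evaluation of the logarithmic integral gives Li(13625) ≈ 1632.92. The difference π(x) − Li(x) ≈ -22.92 is typically negative for small/moderate x (Li(x) overestimates), though Littlewood's theorem shows this sign changes infinitely often.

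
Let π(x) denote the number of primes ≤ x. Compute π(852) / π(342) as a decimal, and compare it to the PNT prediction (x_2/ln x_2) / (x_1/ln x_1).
π(852)/π(342) = 146/68 ≈ 2.1471;  PNT prediction ≈ 2.1542.

π(342) = 68 and π(852) = 146, so π(852)/π(342) ≈ 2.1471. The PNT-predicted ratio is (852/ln(852)) / (342/ln(342)) ≈ 2.1542. The two agree to within a few percent, as expected.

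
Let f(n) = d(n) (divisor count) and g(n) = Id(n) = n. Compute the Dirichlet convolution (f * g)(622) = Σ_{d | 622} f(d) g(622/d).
(d * Id)(622) = 1252

Divisors of 622: [1, 2, 311, 622]. For each d | 622:
  d = 1: d(1) · Id(622/1) = 1 · 622 = 622
  d = 2: d(2) · Id(622/2) = 2 · 311 = 622
  d = 311: d(311) · Id(622/311) = 2 · 2 = 4
  d = 622: d(622) · Id(622/622) = 4 · 1 = 4
Summing: (d * Id)(622) = 622 + 622 + 4 + 4 = 1252.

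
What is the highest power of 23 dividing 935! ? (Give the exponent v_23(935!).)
v_23(935!) = 41

Legendre's formula: v_p(n!) = Σ_{k ≥ 1} ⌊n / p^k⌋. For p = 23, n = 935, the terms are:
  ⌊935/23^1⌋ = ⌊935/23⌋ = 40
  ⌊935/23^2⌋ = ⌊935/529⌋ = 1
(the next term ⌊935/23^3⌋ = 0, terminating the sum). Summing: v_23(935!) = 40 + 1 = 41.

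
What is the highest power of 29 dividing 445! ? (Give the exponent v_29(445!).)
v_29(445!) = 15

Legendre's formula: v_p(n!) = Σ_{k ≥ 1} ⌊n / p^k⌋. For p = 29, n = 445, the terms are:
  ⌊445/29^1⌋ = ⌊445/29⌋ = 15
(the next term ⌊445/29^2⌋ = 0, terminating the sum). Summing: v_29(445!) = 15 = 15.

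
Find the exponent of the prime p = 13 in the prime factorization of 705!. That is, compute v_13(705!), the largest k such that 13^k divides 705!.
v_13(705!) = 58

Legendre's formula: v_p(n!) = Σ_{k ≥ 1} ⌊n / p^k⌋. For p = 13, n = 705, the terms are:
  ⌊705/13^1⌋ = ⌊705/13⌋ = 54
  ⌊705/13^2⌋ = ⌊705/169⌋ = 4
(the next term ⌊705/13^3⌋ = 0, terminating the sum). Summing: v_13(705!) = 54 + 4 = 58.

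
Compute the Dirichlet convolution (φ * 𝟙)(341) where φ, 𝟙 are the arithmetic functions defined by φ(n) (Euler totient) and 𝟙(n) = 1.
(φ * 𝟙)(341) = 341

Divisors of 341: [1, 11, 31, 341]. For each d | 341:
  d = 1: φ(1) · 𝟙(341/1) = 1 · 1 = 1
  d = 11: φ(11) · 𝟙(341/11) = 10 · 1 = 10
  d = 31: φ(31) · 𝟙(341/31) = 30 · 1 = 30
  d = 341: φ(341) · 𝟙(341/341) = 300 · 1 = 300
Summing: (φ * 𝟙)(341) = 1 + 10 + 30 + 300 = 341.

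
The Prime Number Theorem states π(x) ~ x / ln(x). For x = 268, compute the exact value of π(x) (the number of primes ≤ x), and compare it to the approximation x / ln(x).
π(268) = 56;  x/ln(x) ≈ 47.93;  relative error ≈ 14.40%.

Directly count primes up to 268: π(268) = 56. The PNT approximation gives 268/ln(268) ≈ 268/5.59099 ≈ 47.93. Relative error (π(x) − x/ln(x)) / π(x) ≈ 14.40%; the approximation is known to undercount slightly (Li(x) is a better estimate).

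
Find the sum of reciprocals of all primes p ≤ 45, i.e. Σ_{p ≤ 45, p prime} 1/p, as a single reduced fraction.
Σ 1/p = 21460568175640361/13082761331670030

π(45) = 14, so the primes ≤ 45 are [2, 3, 5, 7, 11, 13, 17, 19, 23, 29, 31, 37, 41, 43]. Summing 1/p over these primes: 21460568175640361/13082761331670030 ≈ 1.6404. Mertens estimate ln ln(45) + 0.2615 ≈ 1.5983.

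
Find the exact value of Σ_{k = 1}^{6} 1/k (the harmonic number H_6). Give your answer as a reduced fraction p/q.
H_6 = 49/20

Direct summation: H_6 = 1 + 1/2 + ... + 1/6. The least common denominator is lcm(1, ..., 6) = 60; over this denominator the numerator is 60 + 30 + 20 + 15 + 12 + 10 = 147, so H_6 = 147/60; reducing by gcd(147, 60) = 3 gives 49/20 ≈ 2.45000. (The PNT-adjacent estimate ln(6) + γ ≈ 2.36898 matches within O(1/n).)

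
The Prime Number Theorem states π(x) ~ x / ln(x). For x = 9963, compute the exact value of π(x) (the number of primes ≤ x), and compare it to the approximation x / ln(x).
π(9963) = 1227;  x/ln(x) ≈ 1082.15;  relative error ≈ 11.80%.

Directly count primes up to 9963: π(9963) = 1227. The PNT approximation gives 9963/ln(9963) ≈ 9963/9.20663 ≈ 1082.15. Relative error (π(x) − x/ln(x)) / π(x) ≈ 11.80%; the approximation is known to undercount slightly (Li(x) is a better estimate).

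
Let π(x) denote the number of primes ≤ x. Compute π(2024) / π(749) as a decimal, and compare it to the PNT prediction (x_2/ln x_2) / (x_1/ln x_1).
π(2024)/π(749) = 306/132 ≈ 2.3182;  PNT prediction ≈ 2.3494.

π(749) = 132 and π(2024) = 306, so π(2024)/π(749) ≈ 2.3182. The PNT-predicted ratio is (2024/ln(2024)) / (749/ln(749)) ≈ 2.3494. The two agree to within a few percent, as expected.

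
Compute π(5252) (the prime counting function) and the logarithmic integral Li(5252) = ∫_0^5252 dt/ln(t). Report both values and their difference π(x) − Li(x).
π(5252) = 697;  Li(5252) ≈ 713.78;  π(x) − Li(x) ≈ -16.78.

Direct count of primes ≤ 5252 gives π(5252) = 697. Numerical evaluation of the logarithmic integral gives Li(5252) ≈ 713.78. The difference π(x) − Li(x) ≈ -16.78 is typically negative for small/moderate x (Li(x) overestimates), though Littlewood's theorem shows this sign changes infinitely often.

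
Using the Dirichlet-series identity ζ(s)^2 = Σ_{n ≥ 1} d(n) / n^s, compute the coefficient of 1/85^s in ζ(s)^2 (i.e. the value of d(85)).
d(85) = 4

ζ(s)^2 = (Σ 1/m^s)(Σ 1/k^s). The coefficient of 1/n^s in the product is the number of ordered pairs (m, k) with mk = n, which equals d(n). For n = 85, divisors are [1, 5, 17, 85], so d(85) = 4.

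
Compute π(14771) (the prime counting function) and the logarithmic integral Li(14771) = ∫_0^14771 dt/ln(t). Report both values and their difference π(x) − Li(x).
π(14771) = 1731;  Li(14771) ≈ 1752.79;  π(x) − Li(x) ≈ -21.79.

Direct count of primes ≤ 14771 gives π(14771) = 1731. Numerical evaluation of the logarithmic integral gives Li(14771) ≈ 1752.79. The difference π(x) − Li(x) ≈ -21.79 is typically negative for small/moderate x (Li(x) overestimates), though Littlewood's theorem shows this sign changes infinitely often.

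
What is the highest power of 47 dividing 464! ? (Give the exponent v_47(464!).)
v_47(464!) = 9

Legendre's formula: v_p(n!) = Σ_{k ≥ 1} ⌊n / p^k⌋. For p = 47, n = 464, the terms are:
  ⌊464/47^1⌋ = ⌊464/47⌋ = 9
(the next term ⌊464/47^2⌋ = 0, terminating the sum). Summing: v_47(464!) = 9 = 9.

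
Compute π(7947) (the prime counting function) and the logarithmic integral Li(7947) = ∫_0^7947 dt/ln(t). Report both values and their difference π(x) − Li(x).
π(7947) = 1003;  Li(7947) ≈ 1020.52;  π(x) − Li(x) ≈ -17.52.

Direct count of primes ≤ 7947 gives π(7947) = 1003. Numerical evaluation of the logarithmic integral gives Li(7947) ≈ 1020.52. The difference π(x) − Li(x) ≈ -17.52 is typically negative for small/moderate x (Li(x) overestimates), though Littlewood's theorem shows this sign changes infinitely often.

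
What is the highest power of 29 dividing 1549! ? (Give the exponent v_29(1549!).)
v_29(1549!) = 54

Legendre's formula: v_p(n!) = Σ_{k ≥ 1} ⌊n / p^k⌋. For p = 29, n = 1549, the terms are:
  ⌊1549/29^1⌋ = ⌊1549/29⌋ = 53
  ⌊1549/29^2⌋ = ⌊1549/841⌋ = 1
(the next term ⌊1549/29^3⌋ = 0, terminating the sum). Summing: v_29(1549!) = 53 + 1 = 54.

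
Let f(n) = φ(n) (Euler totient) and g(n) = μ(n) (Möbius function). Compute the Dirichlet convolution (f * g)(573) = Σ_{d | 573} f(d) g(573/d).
(φ * μ)(573) = 189

Divisors of 573: [1, 3, 191, 573]. For each d | 573:
  d = 1: φ(1) · μ(573/1) = 1 · 1 = 1
  d = 3: φ(3) · μ(573/3) = 2 · -1 = -2
  d = 191: φ(191) · μ(573/191) = 190 · -1 = -190
  d = 573: φ(573) · μ(573/573) = 380 · 1 = 380
Summing: (φ * μ)(573) = 1 + -2 + -190 + 380 = 189.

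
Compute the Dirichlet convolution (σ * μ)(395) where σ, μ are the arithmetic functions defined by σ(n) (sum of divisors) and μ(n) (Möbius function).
(σ * μ)(395) = 395

Divisors of 395: [1, 5, 79, 395]. For each d | 395:
  d = 1: σ(1) · μ(395/1) = 1 · 1 = 1
  d = 5: σ(5) · μ(395/5) = 6 · -1 = -6
  d = 79: σ(79) · μ(395/79) = 80 · -1 = -80
  d = 395: σ(395) · μ(395/395) = 480 · 1 = 480
Summing: (σ * μ)(395) = 1 + -6 + -80 + 480 = 395.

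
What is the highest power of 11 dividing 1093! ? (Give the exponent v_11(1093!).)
v_11(1093!) = 108

Legendre's formula: v_p(n!) = Σ_{k ≥ 1} ⌊n / p^k⌋. For p = 11, n = 1093, the terms are:
  ⌊1093/11^1⌋ = ⌊1093/11⌋ = 99
  ⌊1093/11^2⌋ = ⌊1093/121⌋ = 9
(the next term ⌊1093/11^3⌋ = 0, terminating the sum). Summing: v_11(1093!) = 99 + 9 = 108.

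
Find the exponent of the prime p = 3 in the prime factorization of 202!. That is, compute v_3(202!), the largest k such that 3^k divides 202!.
v_3(202!) = 98

Legendre's formula: v_p(n!) = Σ_{k ≥ 1} ⌊n / p^k⌋. For p = 3, n = 202, the terms are:
  ⌊202/3^1⌋ = ⌊202/3⌋ = 67
  ⌊202/3^2⌋ = ⌊202/9⌋ = 22
  ⌊202/3^3⌋ = ⌊202/27⌋ = 7
  ⌊202/3^4⌋ = ⌊202/81⌋ = 2
(the next term ⌊202/3^5⌋ = 0, terminating the sum). Summing: v_3(202!) = 67 + 22 + 7 + 2 = 98.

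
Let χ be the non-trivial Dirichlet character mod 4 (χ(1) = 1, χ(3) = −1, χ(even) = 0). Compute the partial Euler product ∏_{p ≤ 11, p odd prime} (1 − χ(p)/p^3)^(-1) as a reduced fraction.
∏ = 24457125/25252352

The odd primes p ≤ 11 are [3, 5, 7, 11]. For each, χ(p) = 1 if p ≡ 1 mod 4, χ(p) = −1 if p ≡ 3 mod 4. Taking (1 − χ(p)/p^3)^(-1) = p^3/(p^3 − χ(p)): (1 − (-1)/3^3)^(-1) · (1 − (1)/5^3)^(-1) · (1 − (-1)/7^3)^(-1) · (1 − (-1)/11^3)^(-1) = 24457125/25252352.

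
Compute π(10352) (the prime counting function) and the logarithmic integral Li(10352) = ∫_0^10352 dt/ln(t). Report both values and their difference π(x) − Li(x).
π(10352) = 1270;  Li(10352) ≈ 1284.28;  π(x) − Li(x) ≈ -14.28.

Direct count of primes ≤ 10352 gives π(10352) = 1270. Numerical evaluation of the logarithmic integral gives Li(10352) ≈ 1284.28. The difference π(x) − Li(x) ≈ -14.28 is typically negative for small/moderate x (Li(x) overestimates), though Littlewood's theorem shows this sign changes infinitely often.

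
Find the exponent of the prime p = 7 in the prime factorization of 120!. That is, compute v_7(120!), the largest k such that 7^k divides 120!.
v_7(120!) = 19

Legendre's formula: v_p(n!) = Σ_{k ≥ 1} ⌊n / p^k⌋. For p = 7, n = 120, the terms are:
  ⌊120/7^1⌋ = ⌊120/7⌋ = 17
  ⌊120/7^2⌋ = ⌊120/49⌋ = 2
(the next term ⌊120/7^3⌋ = 0, terminating the sum). Summing: v_7(120!) = 17 + 2 = 19.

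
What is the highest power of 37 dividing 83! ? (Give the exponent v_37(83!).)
v_37(83!) = 2

Legendre's formula: v_p(n!) = Σ_{k ≥ 1} ⌊n / p^k⌋. For p = 37, n = 83, the terms are:
  ⌊83/37^1⌋ = ⌊83/37⌋ = 2
(the next term ⌊83/37^2⌋ = 0, terminating the sum). Summing: v_37(83!) = 2 = 2.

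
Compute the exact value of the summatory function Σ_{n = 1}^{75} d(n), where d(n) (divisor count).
Σ_{n ≤ 75} d(n) = 338

Compute d(n) for each 1 ≤ n ≤ 75: d(1) = 1, d(2) = 2, d(3) = 2, d(4) = 3, d(5) = 2, d(6) = 4, d(7) = 2, d(8) = 4, d(9) = 3, d(10) = 4, d(11) = 2, d(12) = 6, d(13) = 2, d(14) = 4, d(15) = 4, d(16) = 5, d(17) = 2, d(18) = 6, d(19) = 2, d(20) = 6, d(21) = 4, d(22) = 4, d(23) = 2, d(24) = 8, d(25) = 3, d(26) = 4, d(27) = 4, d(28) = 6, d(29) = 2, d(30) = 8, d(31) = 2, d(32) = 6, d(33) = 4, d(34) = 4, d(35) = 4, d(36) = 9, d(37) = 2, d(38) = 4, d(39) = 4, d(40) = 8, d(41) = 2, d(42) = 8, d(43) = 2, d(44) = 6, d(45) = 6, d(46) = 4, d(47) = 2, d(48) = 10, d(49) = 3, d(50) = 6, d(51) = 4, d(52) = 6, d(53) = 2, d(54) = 8, d(55) = 4, d(56) = 8, d(57) = 4, d(58) = 4, d(59) = 2, d(60) = 12, d(61) = 2, d(62) = 4, d(63) = 6, d(64) = 7, d(65) = 4, d(66) = 8, d(67) = 2, d(68) = 6, d(69) = 4, d(70) = 8, d(71) = 2, d(72) = 12, d(73) = 2, d(74) = 4, d(75) = 6. Summing all 75 values: 338. (Dirichlet's divisor formula: Σ_{n ≤ x} d(n) = x ln(x) + (2γ − 1) x + O(√x). For x = 75, the asymptotic estimate is ≈ 335.39.)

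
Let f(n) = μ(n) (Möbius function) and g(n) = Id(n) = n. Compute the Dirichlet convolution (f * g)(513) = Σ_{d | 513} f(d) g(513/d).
(μ * Id)(513) = 324

Divisors of 513: [1, 3, 9, 19, 27, 57, 171, 513]. For each d | 513:
  d = 1: μ(1) · Id(513/1) = 1 · 513 = 513
  d = 3: μ(3) · Id(513/3) = -1 · 171 = -171
  d = 9: μ(9) · Id(513/9) = 0 · 57 = 0
  d = 19: μ(19) · Id(513/19) = -1 · 27 = -27
  d = 27: μ(27) · Id(513/27) = 0 · 19 = 0
  d = 57: μ(57) · Id(513/57) = 1 · 9 = 9
  d = 171: μ(171) · Id(513/171) = 0 · 3 = 0
  d = 513: μ(513) · Id(513/513) = 0 · 1 = 0
Summing: (μ * Id)(513) = 513 + -171 + 0 + -27 + 0 + 9 + 0 + 0 = 324.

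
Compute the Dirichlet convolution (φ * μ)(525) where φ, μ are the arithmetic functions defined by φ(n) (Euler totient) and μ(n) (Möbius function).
(φ * μ)(525) = 80

Divisors of 525: [1, 3, 5, 7, 15, 21, 25, 35, 75, 105, 175, 525]. For each d | 525:
  d = 1: φ(1) · μ(525/1) = 1 · 0 = 0
  d = 3: φ(3) · μ(525/3) = 2 · 0 = 0
  d = 5: φ(5) · μ(525/5) = 4 · -1 = -4
  d = 7: φ(7) · μ(525/7) = 6 · 0 = 0
  d = 15: φ(15) · μ(525/15) = 8 · 1 = 8
  d = 21: φ(21) · μ(525/21) = 12 · 0 = 0
  d = 25: φ(25) · μ(525/25) = 20 · 1 = 20
  d = 35: φ(35) · μ(525/35) = 24 · 1 = 24
  d = 75: φ(75) · μ(525/75) = 40 · -1 = -40
  d = 105: φ(105) · μ(525/105) = 48 · -1 = -48
  d = 175: φ(175) · μ(525/175) = 120 · -1 = -120
  d = 525: φ(525) · μ(525/525) = 240 · 1 = 240
Summing: (φ * μ)(525) = 0 + 0 + -4 + 0 + 8 + 0 + 20 + 24 + -40 + -48 + -120 + 240 = 80.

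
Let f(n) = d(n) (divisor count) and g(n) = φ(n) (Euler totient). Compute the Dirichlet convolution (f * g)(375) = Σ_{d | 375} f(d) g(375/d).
(d * φ)(375) = 624

Divisors of 375: [1, 3, 5, 15, 25, 75, 125, 375]. For each d | 375:
  d = 1: d(1) · φ(375/1) = 1 · 200 = 200
  d = 3: d(3) · φ(375/3) = 2 · 100 = 200
  d = 5: d(5) · φ(375/5) = 2 · 40 = 80
  d = 15: d(15) · φ(375/15) = 4 · 20 = 80
  d = 25: d(25) · φ(375/25) = 3 · 8 = 24
  d = 75: d(75) · φ(375/75) = 6 · 4 = 24
  d = 125: d(125) · φ(375/125) = 4 · 2 = 8
  d = 375: d(375) · φ(375/375) = 8 · 1 = 8
Summing: (d * φ)(375) = 200 + 200 + 80 + 80 + 24 + 24 + 8 + 8 = 624.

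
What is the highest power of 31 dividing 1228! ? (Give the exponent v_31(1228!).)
v_31(1228!) = 40

Legendre's formula: v_p(n!) = Σ_{k ≥ 1} ⌊n / p^k⌋. For p = 31, n = 1228, the terms are:
  ⌊1228/31^1⌋ = ⌊1228/31⌋ = 39
  ⌊1228/31^2⌋ = ⌊1228/961⌋ = 1
(the next term ⌊1228/31^3⌋ = 0, terminating the sum). Summing: v_31(1228!) = 39 + 1 = 40.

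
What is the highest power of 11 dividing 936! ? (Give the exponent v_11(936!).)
v_11(936!) = 92

Legendre's formula: v_p(n!) = Σ_{k ≥ 1} ⌊n / p^k⌋. For p = 11, n = 936, the terms are:
  ⌊936/11^1⌋ = ⌊936/11⌋ = 85
  ⌊936/11^2⌋ = ⌊936/121⌋ = 7
(the next term ⌊936/11^3⌋ = 0, terminating the sum). Summing: v_11(936!) = 85 + 7 = 92.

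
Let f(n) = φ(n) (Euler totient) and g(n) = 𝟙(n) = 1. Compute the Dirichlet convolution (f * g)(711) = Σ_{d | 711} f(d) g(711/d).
(φ * 𝟙)(711) = 711

Divisors of 711: [1, 3, 9, 79, 237, 711]. For each d | 711:
  d = 1: φ(1) · 𝟙(711/1) = 1 · 1 = 1
  d = 3: φ(3) · 𝟙(711/3) = 2 · 1 = 2
  d = 9: φ(9) · 𝟙(711/9) = 6 · 1 = 6
  d = 79: φ(79) · 𝟙(711/79) = 78 · 1 = 78
  d = 237: φ(237) · 𝟙(711/237) = 156 · 1 = 156
  d = 711: φ(711) · 𝟙(711/711) = 468 · 1 = 468
Summing: (φ * 𝟙)(711) = 1 + 2 + 6 + 78 + 156 + 468 = 711.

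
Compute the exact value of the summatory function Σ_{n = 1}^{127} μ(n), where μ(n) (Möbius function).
Σ_{n ≤ 127} μ(n) = -2

Compute μ(n) for each 1 ≤ n ≤ 127: μ(1) = 1, μ(2) = -1, μ(3) = -1, μ(4) = 0, μ(5) = -1, μ(6) = 1, μ(7) = -1, μ(8) = 0, μ(9) = 0, μ(10) = 1, μ(11) = -1, μ(12) = 0, μ(13) = -1, μ(14) = 1, μ(15) = 1, μ(16) = 0, μ(17) = -1, μ(18) = 0, μ(19) = -1, μ(20) = 0, μ(21) = 1, μ(22) = 1, μ(23) = -1, μ(24) = 0, μ(25) = 0, μ(26) = 1, μ(27) = 0, μ(28) = 0, μ(29) = -1, μ(30) = -1, μ(31) = -1, μ(32) = 0, μ(33) = 1, μ(34) = 1, μ(35) = 1, μ(36) = 0, μ(37) = -1, μ(38) = 1, μ(39) = 1, μ(40) = 0, μ(41) = -1, μ(42) = -1, μ(43) = -1, μ(44) = 0, μ(45) = 0, μ(46) = 1, μ(47) = -1, μ(48) = 0, μ(49) = 0, μ(50) = 0, μ(51) = 1, μ(52) = 0, μ(53) = -1, μ(54) = 0, μ(55) = 1, μ(56) = 0, μ(57) = 1, μ(58) = 1, μ(59) = -1, μ(60) = 0, μ(61) = -1, μ(62) = 1, μ(63) = 0, μ(64) = 0, μ(65) = 1, μ(66) = -1, μ(67) = -1, μ(68) = 0, μ(69) = 1, μ(70) = -1, μ(71) = -1, μ(72) = 0, μ(73) = -1, μ(74) = 1, μ(75) = 0, μ(76) = 0, μ(77) = 1, μ(78) = -1, μ(79) = -1, μ(80) = 0, μ(81) = 0, μ(82) = 1, μ(83) = -1, μ(84) = 0, μ(85) = 1, μ(86) = 1, μ(87) = 1, μ(88) = 0, μ(89) = -1, μ(90) = 0, μ(91) = 1, μ(92) = 0, μ(93) = 1, μ(94) = 1, μ(95) = 1, μ(96) = 0, μ(97) = -1, μ(98) = 0, μ(99) = 0, μ(100) = 0, μ(101) = -1, μ(102) = -1, μ(103) = -1, μ(104) = 0, μ(105) = -1, μ(106) = 1, μ(107) = -1, μ(108) = 0, μ(109) = -1, μ(110) = -1, μ(111) = 1, μ(112) = 0, μ(113) = -1, μ(114) = -1, μ(115) = 1, μ(116) = 0, μ(117) = 0, μ(118) = 1, μ(119) = 1, μ(120) = 0, μ(121) = 0, μ(122) = 1, μ(123) = 1, μ(124) = 0, μ(125) = 0, μ(126) = 0, μ(127) = -1. Summing all 127 values: -2. (Mertens function M(x) = Σ_{n ≤ x} μ(n); on average M(x) should be small (PNT ⟺ M(x) = o(x)).)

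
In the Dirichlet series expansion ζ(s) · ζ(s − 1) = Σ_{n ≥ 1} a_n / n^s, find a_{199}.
σ(199) = 200

In the product (Σ m^0/m^s)(Σ k / k^s) = Σ (Σ_{d | n} d) / n^s, the coefficient of 1/n^s is σ(n) = Σ_{d | n} d. For n = 199, divisors are [1, 199]; summing: σ(199) = 200.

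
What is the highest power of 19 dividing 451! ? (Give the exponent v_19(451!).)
v_19(451!) = 24

Legendre's formula: v_p(n!) = Σ_{k ≥ 1} ⌊n / p^k⌋. For p = 19, n = 451, the terms are:
  ⌊451/19^1⌋ = ⌊451/19⌋ = 23
  ⌊451/19^2⌋ = ⌊451/361⌋ = 1
(the next term ⌊451/19^3⌋ = 0, terminating the sum). Summing: v_19(451!) = 23 + 1 = 24.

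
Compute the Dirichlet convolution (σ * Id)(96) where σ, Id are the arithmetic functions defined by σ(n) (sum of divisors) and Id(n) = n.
(σ * Id)(96) = 2247

Divisors of 96: [1, 2, 3, 4, 6, 8, 12, 16, 24, 32, 48, 96]. For each d | 96:
  d = 1: σ(1) · Id(96/1) = 1 · 96 = 96
  d = 2: σ(2) · Id(96/2) = 3 · 48 = 144
  d = 3: σ(3) · Id(96/3) = 4 · 32 = 128
  d = 4: σ(4) · Id(96/4) = 7 · 24 = 168
  d = 6: σ(6) · Id(96/6) = 12 · 16 = 192
  d = 8: σ(8) · Id(96/8) = 15 · 12 = 180
  d = 12: σ(12) · Id(96/12) = 28 · 8 = 224
  d = 16: σ(16) · Id(96/16) = 31 · 6 = 186
  d = 24: σ(24) · Id(96/24) = 60 · 4 = 240
  d = 32: σ(32) · Id(96/32) = 63 · 3 = 189
  d = 48: σ(48) · Id(96/48) = 124 · 2 = 248
  d = 96: σ(96) · Id(96/96) = 252 · 1 = 252
Summing: (σ * Id)(96) = 96 + 144 + 128 + 168 + 192 + 180 + 224 + 186 + 240 + 189 + 248 + 252 = 2247.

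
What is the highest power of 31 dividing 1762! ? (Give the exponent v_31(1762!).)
v_31(1762!) = 57

Legendre's formula: v_p(n!) = Σ_{k ≥ 1} ⌊n / p^k⌋. For p = 31, n = 1762, the terms are:
  ⌊1762/31^1⌋ = ⌊1762/31⌋ = 56
  ⌊1762/31^2⌋ = ⌊1762/961⌋ = 1
(the next term ⌊1762/31^3⌋ = 0, terminating the sum). Summing: v_31(1762!) = 56 + 1 = 57.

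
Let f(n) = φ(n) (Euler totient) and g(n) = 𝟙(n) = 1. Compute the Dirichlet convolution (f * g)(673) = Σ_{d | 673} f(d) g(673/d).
(φ * 𝟙)(673) = 673

Divisors of 673: [1, 673]. For each d | 673:
  d = 1: φ(1) · 𝟙(673/1) = 1 · 1 = 1
  d = 673: φ(673) · 𝟙(673/673) = 672 · 1 = 672
Summing: (φ * 𝟙)(673) = 1 + 672 = 673.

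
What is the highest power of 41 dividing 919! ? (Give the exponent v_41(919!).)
v_41(919!) = 22

Legendre's formula: v_p(n!) = Σ_{k ≥ 1} ⌊n / p^k⌋. For p = 41, n = 919, the terms are:
  ⌊919/41^1⌋ = ⌊919/41⌋ = 22
(the next term ⌊919/41^2⌋ = 0, terminating the sum). Summing: v_41(919!) = 22 = 22.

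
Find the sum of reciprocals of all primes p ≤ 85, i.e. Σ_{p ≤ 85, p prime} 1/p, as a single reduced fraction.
Σ 1/p = 475714535349241099037539188841003/267064515689275851355624017992790

π(85) = 23, so the primes ≤ 85 are [2, 3, 5, 7, 11, 13, 17, 19, 23, 29, 31, 37, 41, 43, 47, 53, 59, 61, 67, 71, 73, 79, 83]. Summing 1/p over these primes: 475714535349241099037539188841003/267064515689275851355624017992790 ≈ 1.7813. Mertens estimate ln ln(85) + 0.2615 ≈ 1.7527.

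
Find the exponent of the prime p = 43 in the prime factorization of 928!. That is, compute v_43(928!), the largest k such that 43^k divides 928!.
v_43(928!) = 21

Legendre's formula: v_p(n!) = Σ_{k ≥ 1} ⌊n / p^k⌋. For p = 43, n = 928, the terms are:
  ⌊928/43^1⌋ = ⌊928/43⌋ = 21
(the next term ⌊928/43^2⌋ = 0, terminating the sum). Summing: v_43(928!) = 21 = 21.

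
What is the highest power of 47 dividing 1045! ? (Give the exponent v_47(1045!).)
v_47(1045!) = 22

Legendre's formula: v_p(n!) = Σ_{k ≥ 1} ⌊n / p^k⌋. For p = 47, n = 1045, the terms are:
  ⌊1045/47^1⌋ = ⌊1045/47⌋ = 22
(the next term ⌊1045/47^2⌋ = 0, terminating the sum). Summing: v_47(1045!) = 22 = 22.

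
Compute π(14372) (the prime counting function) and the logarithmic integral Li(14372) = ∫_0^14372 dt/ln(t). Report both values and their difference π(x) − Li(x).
π(14372) = 1684;  Li(14372) ≈ 1711.17;  π(x) − Li(x) ≈ -27.17.

Direct count of primes ≤ 14372 gives π(14372) = 1684. Numerical evaluation of the logarithmic integral gives Li(14372) ≈ 1711.17. The difference π(x) − Li(x) ≈ -27.17 is typically negative for small/moderate x (Li(x) overestimates), though Littlewood's theorem shows this sign changes infinitely often.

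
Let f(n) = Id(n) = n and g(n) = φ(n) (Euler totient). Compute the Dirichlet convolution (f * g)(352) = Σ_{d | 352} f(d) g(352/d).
(Id * φ)(352) = 2352

Divisors of 352: [1, 2, 4, 8, 11, 16, 22, 32, 44, 88, 176, 352]. For each d | 352:
  d = 1: Id(1) · φ(352/1) = 1 · 160 = 160
  d = 2: Id(2) · φ(352/2) = 2 · 80 = 160
  d = 4: Id(4) · φ(352/4) = 4 · 40 = 160
  d = 8: Id(8) · φ(352/8) = 8 · 20 = 160
  d = 11: Id(11) · φ(352/11) = 11 · 16 = 176
  d = 16: Id(16) · φ(352/16) = 16 · 10 = 160
  d = 22: Id(22) · φ(352/22) = 22 · 8 = 176
  d = 32: Id(32) · φ(352/32) = 32 · 10 = 320
  d = 44: Id(44) · φ(352/44) = 44 · 4 = 176
  d = 88: Id(88) · φ(352/88) = 88 · 2 = 176
  d = 176: Id(176) · φ(352/176) = 176 · 1 = 176
  d = 352: Id(352) · φ(352/352) = 352 · 1 = 352
Summing: (Id * φ)(352) = 160 + 160 + 160 + 160 + 176 + 160 + 176 + 320 + 176 + 176 + 176 + 352 = 2352.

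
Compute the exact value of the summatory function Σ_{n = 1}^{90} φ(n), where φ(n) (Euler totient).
Σ_{n ≤ 90} φ(n) = 2480

Compute φ(n) for each 1 ≤ n ≤ 90: φ(1) = 1, φ(2) = 1, φ(3) = 2, φ(4) = 2, φ(5) = 4, φ(6) = 2, φ(7) = 6, φ(8) = 4, φ(9) = 6, φ(10) = 4, φ(11) = 10, φ(12) = 4, φ(13) = 12, φ(14) = 6, φ(15) = 8, φ(16) = 8, φ(17) = 16, φ(18) = 6, φ(19) = 18, φ(20) = 8, φ(21) = 12, φ(22) = 10, φ(23) = 22, φ(24) = 8, φ(25) = 20, φ(26) = 12, φ(27) = 18, φ(28) = 12, φ(29) = 28, φ(30) = 8, φ(31) = 30, φ(32) = 16, φ(33) = 20, φ(34) = 16, φ(35) = 24, φ(36) = 12, φ(37) = 36, φ(38) = 18, φ(39) = 24, φ(40) = 16, φ(41) = 40, φ(42) = 12, φ(43) = 42, φ(44) = 20, φ(45) = 24, φ(46) = 22, φ(47) = 46, φ(48) = 16, φ(49) = 42, φ(50) = 20, φ(51) = 32, φ(52) = 24, φ(53) = 52, φ(54) = 18, φ(55) = 40, φ(56) = 24, φ(57) = 36, φ(58) = 28, φ(59) = 58, φ(60) = 16, φ(61) = 60, φ(62) = 30, φ(63) = 36, φ(64) = 32, φ(65) = 48, φ(66) = 20, φ(67) = 66, φ(68) = 32, φ(69) = 44, φ(70) = 24, φ(71) = 70, φ(72) = 24, φ(73) = 72, φ(74) = 36, φ(75) = 40, φ(76) = 36, φ(77) = 60, φ(78) = 24, φ(79) = 78, φ(80) = 32, φ(81) = 54, φ(82) = 40, φ(83) = 82, φ(84) = 24, φ(85) = 64, φ(86) = 42, φ(87) = 56, φ(88) = 40, φ(89) = 88, φ(90) = 24. Summing all 90 values: 2480. (Average order: Σ_{n ≤ x} φ(n) ~ (3/π²) x². For x = 90, (3/π²)·90² ≈ 2462.10.)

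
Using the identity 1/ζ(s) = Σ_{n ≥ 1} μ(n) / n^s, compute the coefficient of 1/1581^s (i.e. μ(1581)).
μ(1581) = -1

Factor n = 1581 = 3 · 17 · 31. μ(n) = 0 if any exponent ≥ 2 (not squarefree); otherwise μ(n) = (−1)^{ω(n)} where ω(n) is the number of distinct prime factors. Applying: μ(1581) = -1.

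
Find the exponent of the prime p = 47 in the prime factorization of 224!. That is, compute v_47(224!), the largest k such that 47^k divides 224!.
v_47(224!) = 4

Legendre's formula: v_p(n!) = Σ_{k ≥ 1} ⌊n / p^k⌋. For p = 47, n = 224, the terms are:
  ⌊224/47^1⌋ = ⌊224/47⌋ = 4
(the next term ⌊224/47^2⌋ = 0, terminating the sum). Summing: v_47(224!) = 4 = 4.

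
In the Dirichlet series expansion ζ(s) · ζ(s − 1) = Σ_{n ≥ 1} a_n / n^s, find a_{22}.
σ(22) = 36

In the product (Σ m^0/m^s)(Σ k / k^s) = Σ (Σ_{d | n} d) / n^s, the coefficient of 1/n^s is σ(n) = Σ_{d | n} d. For n = 22, divisors are [1, 2, 11, 22]; summing: σ(22) = 36.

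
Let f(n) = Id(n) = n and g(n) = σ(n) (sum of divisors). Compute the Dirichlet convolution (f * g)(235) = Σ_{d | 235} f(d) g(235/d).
(Id * σ)(235) = 1045

Divisors of 235: [1, 5, 47, 235]. For each d | 235:
  d = 1: Id(1) · σ(235/1) = 1 · 288 = 288
  d = 5: Id(5) · σ(235/5) = 5 · 48 = 240
  d = 47: Id(47) · σ(235/47) = 47 · 6 = 282
  d = 235: Id(235) · σ(235/235) = 235 · 1 = 235
Summing: (Id * σ)(235) = 288 + 240 + 282 + 235 = 1045.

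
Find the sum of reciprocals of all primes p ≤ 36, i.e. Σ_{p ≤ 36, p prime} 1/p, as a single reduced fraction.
Σ 1/p = 314016924901/200560490130

π(36) = 11, so the primes ≤ 36 are [2, 3, 5, 7, 11, 13, 17, 19, 23, 29, 31]. Summing 1/p over these primes: 314016924901/200560490130 ≈ 1.5657. Mertens estimate ln ln(36) + 0.2615 ≈ 1.5378.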